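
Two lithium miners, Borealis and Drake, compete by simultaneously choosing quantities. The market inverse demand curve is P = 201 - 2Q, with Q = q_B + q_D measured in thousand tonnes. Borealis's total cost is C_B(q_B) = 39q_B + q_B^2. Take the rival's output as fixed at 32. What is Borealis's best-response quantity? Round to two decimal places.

With the rival's output fixed at 32, Borealis's profit is π_B = (201 - 2·32 - 2q_B)q_B - (39q_B + q_B²) = (137 - 2q_B)q_B - (39q_B + q_B²).
∂π_B/∂q_B = 98 - 6q_B = 0, so q_B = 49/3.

16.33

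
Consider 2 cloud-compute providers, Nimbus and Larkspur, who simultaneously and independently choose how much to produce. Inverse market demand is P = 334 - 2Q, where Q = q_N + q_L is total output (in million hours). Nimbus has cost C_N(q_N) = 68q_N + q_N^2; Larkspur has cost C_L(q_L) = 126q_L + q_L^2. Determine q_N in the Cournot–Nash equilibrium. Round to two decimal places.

36.88

Nimbus's profit: π_N = (334 - 2Q)q_N - (68q_N + q_N²). Setting ∂π_N/∂q_N = 0: 266 - 6q_N - 2(q_L) = 0.
Larkspur's profit: π_L = (334 - 2Q)q_L - (126q_L + q_L²). Setting ∂π_L/∂q_L = 0: 208 - 6q_L - 2(q_N) = 0.
Best responses: q_N = (266 - 2q_L)/6, q_L = (208 - 2q_N)/6.
Substituting one into the other gives q_N = 295/8 and q_L = 179/8.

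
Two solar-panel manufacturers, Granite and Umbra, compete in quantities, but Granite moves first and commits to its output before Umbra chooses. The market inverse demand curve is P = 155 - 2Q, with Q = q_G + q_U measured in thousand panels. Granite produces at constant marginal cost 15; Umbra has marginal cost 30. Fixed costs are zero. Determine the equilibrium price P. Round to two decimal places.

53.75

The follower Umbra best-responds to any q_G: π_U = (155 - 2Q)q_U - 30q_U.
∂π_U/∂q_U = 125 - 2q_G - 4q_U = 0 gives the reaction function q_U = (125 - 2q_G)/4.
Granite substitutes q_U(q_G) into its own profit: π_G = q_G(155 - 2q_G - (125 - 2q_G)/2) - 15q_G = (185/2 - q_G)q_G - 15q_G.
Maximising: ∂π_G/∂q_G = 155/2 - 2q_G = 0, giving q_G = 155/4.
Then q_U = (125 - 2·(155/4))/4 = 95/8.
Total output Q = 405/8, so price P = 155 - 2·(405/8) = 215/4.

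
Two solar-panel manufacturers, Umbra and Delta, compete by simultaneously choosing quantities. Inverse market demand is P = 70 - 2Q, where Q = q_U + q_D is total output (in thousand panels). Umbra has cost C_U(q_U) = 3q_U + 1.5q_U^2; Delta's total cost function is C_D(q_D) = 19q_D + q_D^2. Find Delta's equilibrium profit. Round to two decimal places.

Umbra's profit: π_U = (70 - 2Q)q_U - (3q_U + (3/2)q_U²). Setting ∂π_U/∂q_U = 0: 67 - 7q_U - 2(q_D) = 0.
Delta's first-order condition: 51 - 6q_D - 2(q_U) = 0.
Best responses: q_U = (67 - 2q_D)/7, q_D = (51 - 2q_U)/6.
Solving the pair: q_U = 150/19, q_D = 223/38.
Price P = 70 - 2·(523/38) = 807/19.
Delta's profit: (807/19)·(223/38) - 19·(223/38) - (223/38)² = 103.3151.

103.32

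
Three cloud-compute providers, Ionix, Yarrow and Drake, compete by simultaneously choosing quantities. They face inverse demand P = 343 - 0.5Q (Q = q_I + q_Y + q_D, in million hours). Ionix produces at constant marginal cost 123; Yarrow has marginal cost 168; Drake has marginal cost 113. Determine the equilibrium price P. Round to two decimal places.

186.75

Ionix's profit: π_I = (343 - 0.5Q)q_I - (123q_I). Setting ∂π_I/∂q_I = 0: 220 - q_I - (1/2)(q_Y + q_D) = 0.
Yarrow's profit: π_Y = (343 - 0.5Q)q_Y - (168q_Y). Setting ∂π_Y/∂q_Y = 0: 175 - q_Y - (1/2)(q_I + q_D) = 0.
Drake's profit: π_D = (343 - 0.5Q)q_D - (113q_D). Setting ∂π_D/∂q_D = 0: 230 - q_D - (1/2)(q_I + q_Y) = 0.
Adding the 3 first-order conditions: 625 − 2Q = 0, so Q = 625/2.
Back-substituting: q_I = (220 − 625/4)/(1/2) = 255/2, q_Y = (175 − 625/4)/(1/2) = 75/2, q_D = (230 − 625/4)/(1/2) = 295/2.
Total output Q = 625/2, so price P = 343 - (1/2)·(625/2) = 747/4.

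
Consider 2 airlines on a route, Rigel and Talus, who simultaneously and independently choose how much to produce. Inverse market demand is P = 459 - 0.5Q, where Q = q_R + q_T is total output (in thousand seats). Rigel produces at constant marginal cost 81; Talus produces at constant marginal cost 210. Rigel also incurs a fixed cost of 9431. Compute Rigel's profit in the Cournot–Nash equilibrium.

Rigel's profit: π_R = (459 - 0.5Q)q_R - (81q_R). Setting ∂π_R/∂q_R = 0: 378 - q_R - (1/2)(q_T) = 0.
Talus's first-order condition: 249 - q_T - (1/2)(q_R) = 0.
So q_R = (378 - (1/2)q_T) and q_T = (249 - (1/2)q_R).
Substituting one into the other gives q_R = 338 and q_T = 80.
Price P = 459 - (1/2)·418 = 250.
Rigel's profit: (250 - 81)·338 - 9431 = 47691.

47691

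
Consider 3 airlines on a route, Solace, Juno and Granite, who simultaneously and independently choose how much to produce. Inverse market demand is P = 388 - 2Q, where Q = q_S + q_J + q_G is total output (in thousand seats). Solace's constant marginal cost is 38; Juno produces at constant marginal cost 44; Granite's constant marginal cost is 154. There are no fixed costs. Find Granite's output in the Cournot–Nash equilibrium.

1

Solace's profit: π_S = (388 - 2Q)q_S - (38q_S). Setting ∂π_S/∂q_S = 0: 350 - 4q_S - 2(q_J + q_G) = 0.
Juno's first-order condition: 344 - 4q_J - 2(q_S + q_G) = 0.
Granite's profit: π_G = (388 - 2Q)q_G - (154q_G). Setting ∂π_G/∂q_G = 0: 234 - 4q_G - 2(q_S + q_J) = 0.
Adding the 3 conditions: 928 − 4Q − 4Q = 0, i.e. Q = 116.
Back-substituting: q_S = (350 − 232)/2 = 59, q_J = (344 − 232)/2 = 56, q_G = (234 − 232)/2 = 1.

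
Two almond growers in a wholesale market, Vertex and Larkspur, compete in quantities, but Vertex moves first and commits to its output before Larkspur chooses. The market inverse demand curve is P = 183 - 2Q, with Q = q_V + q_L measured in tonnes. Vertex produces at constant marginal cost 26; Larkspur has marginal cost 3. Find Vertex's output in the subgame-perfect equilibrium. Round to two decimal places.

The follower Larkspur best-responds to any q_V: π_L = (183 - 2Q)q_L - 3q_L.
Setting the follower's marginal profit to zero, 180 - 2q_V - 4q_L = 0, i.e. q_L = (180 - 2q_V)/4.
Vertex substitutes q_L(q_V) into its own profit: π_V = q_V(183 - 2q_V - (180 - 2q_V)/2) - 26q_V = (93 - q_V)q_V - 26q_V.
The leader's first-order condition 67 - 2q_V = 0 yields q_V = 67/2.
Then q_L = (180 - 2·(67/2))/4 = 113/4.

33.50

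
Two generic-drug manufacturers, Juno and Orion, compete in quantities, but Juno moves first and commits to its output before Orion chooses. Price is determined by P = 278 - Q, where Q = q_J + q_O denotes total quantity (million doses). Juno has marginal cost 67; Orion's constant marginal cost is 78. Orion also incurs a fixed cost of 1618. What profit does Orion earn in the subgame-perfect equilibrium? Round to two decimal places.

362.25

Solve by backward induction. Given q_J, the follower Orion maximises π_O = (278 - q_J - q_O)q_O - 78q_O.
∂π_O/∂q_O = 200 - q_J - 2q_O = 0 gives the reaction function q_O = (200 - q_J)/2.
Juno substitutes q_O(q_J) into its own profit: π_J = q_J(278 - q_J - (200 - q_J)/2) - 67q_J = (178 - (1/2)q_J)q_J - 67q_J.
The leader's first-order condition 111 - q_J = 0 yields q_J = 111.
Then q_O = (200 - 111)/2 = 89/2.
Price P = 278 - 311/2 = 245/2.
Orion's profit: (245/2 - 78)·(89/2) - 1618 = 1449/4.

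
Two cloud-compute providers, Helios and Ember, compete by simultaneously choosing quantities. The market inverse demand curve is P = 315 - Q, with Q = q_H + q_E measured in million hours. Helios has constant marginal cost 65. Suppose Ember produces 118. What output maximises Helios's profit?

With the rival's output fixed at 118, Helios's profit is π_H = (315 - 118 - q_H)q_H - (65q_H) = (197 - q_H)q_H - (65q_H).
∂π_H/∂q_H = 132 - 2q_H = 0, so q_H = 66.

66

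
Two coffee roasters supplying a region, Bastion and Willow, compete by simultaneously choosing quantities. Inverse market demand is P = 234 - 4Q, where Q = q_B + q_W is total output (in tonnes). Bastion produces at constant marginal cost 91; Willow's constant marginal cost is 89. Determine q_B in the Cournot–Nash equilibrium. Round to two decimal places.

Bastion's profit: π_B = (234 - 4Q)q_B - (91q_B). Setting ∂π_B/∂q_B = 0: 143 - 8q_B - 4(q_W) = 0.
Willow's profit: π_W = (234 - 4Q)q_W - (89q_W). Setting ∂π_W/∂q_W = 0: 145 - 8q_W - 4(q_B) = 0.
Rearranging gives the reaction functions q_B = (143 - 4q_W)/8 and q_W = (145 - 4q_B)/8.
Solving the pair: q_B = 47/4, q_W = 49/4.

11.75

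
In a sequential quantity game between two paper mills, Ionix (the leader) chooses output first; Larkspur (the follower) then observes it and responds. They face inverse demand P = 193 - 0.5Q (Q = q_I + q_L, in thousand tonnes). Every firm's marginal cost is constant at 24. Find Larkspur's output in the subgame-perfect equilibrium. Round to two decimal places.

Solve by backward induction. Given q_I, the follower Larkspur maximises π_L = (193 - (1/2)q_I - (1/2)q_L)q_L - 24q_L.
Follower FOC: 169 - (1/2)q_I - q_L = 0, so q_L(q_I) = (169 - (1/2)q_I).
Ionix substitutes q_L(q_I) into its own profit: π_I = q_I(193 - (1/2)q_I - (169 - (1/2)q_I)/2) - 24q_I = (217/2 - (1/4)q_I)q_I - 24q_I.
Maximising: ∂π_I/∂q_I = 169/2 - (1/2)q_I = 0, giving q_I = 169.
Then q_L = (169 - (1/2)·169) = 169/2.

84.50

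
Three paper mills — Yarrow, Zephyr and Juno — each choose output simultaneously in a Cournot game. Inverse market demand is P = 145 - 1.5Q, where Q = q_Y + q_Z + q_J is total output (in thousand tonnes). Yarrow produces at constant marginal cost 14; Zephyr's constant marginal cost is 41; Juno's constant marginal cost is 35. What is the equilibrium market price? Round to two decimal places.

58.75

Yarrow's profit: π_Y = (145 - 1.5Q)q_Y - (14q_Y). Setting ∂π_Y/∂q_Y = 0: 131 - 3q_Y - (3/2)(q_Z + q_J) = 0.
Zephyr's profit: π_Z = (145 - 1.5Q)q_Z - (41q_Z). Setting ∂π_Z/∂q_Z = 0: 104 - 3q_Z - (3/2)(q_Y + q_J) = 0.
Juno's profit: π_J = (145 - 1.5Q)q_J - (35q_J). Setting ∂π_J/∂q_J = 0: 110 - 3q_J - (3/2)(q_Y + q_Z) = 0.
Summing all 3 equations gives 345 − 6Q = 0, hence Q = 115/2.
Back-substituting: q_Y = (131 − 345/4)/(3/2) = 179/6, q_Z = (104 − 345/4)/(3/2) = 71/6, q_J = (110 − 345/4)/(3/2) = 95/6.
Total output Q = 115/2, so price P = 145 - (3/2)·(115/2) = 235/4.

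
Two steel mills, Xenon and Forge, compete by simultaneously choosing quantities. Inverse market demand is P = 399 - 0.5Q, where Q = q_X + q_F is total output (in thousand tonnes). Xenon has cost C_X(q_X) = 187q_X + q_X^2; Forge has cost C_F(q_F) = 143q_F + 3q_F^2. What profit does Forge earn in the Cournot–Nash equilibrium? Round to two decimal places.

3562.44

Xenon's profit: π_X = (399 - 0.5Q)q_X - (187q_X + q_X²). Setting ∂π_X/∂q_X = 0: 212 - 3q_X - (1/2)(q_F) = 0.
Forge's profit: π_F = (399 - 0.5Q)q_F - (143q_F + 3q_F²). Setting ∂π_F/∂q_F = 0: 256 - 7q_F - (1/2)(q_X) = 0.
Rearranging gives the reaction functions q_X = (212 - (1/2)q_F)/3 and q_F = (256 - (1/2)q_X)/7.
Substituting one into the other gives q_X = 65.3494 and q_F = 31.9036.
Price P = 399 - (1/2)·97.2530 = 350.3735.
Forge's profit: 350.3735·31.9036 - 143·31.9036 - 3·31.9036² = 3562.4422.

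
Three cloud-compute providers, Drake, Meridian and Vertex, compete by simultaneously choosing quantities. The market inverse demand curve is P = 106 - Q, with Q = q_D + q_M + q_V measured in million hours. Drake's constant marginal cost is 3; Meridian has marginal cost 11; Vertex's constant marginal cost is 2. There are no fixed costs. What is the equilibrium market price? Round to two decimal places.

Drake's profit: π_D = (106 - Q)q_D - (3q_D). Setting ∂π_D/∂q_D = 0: 103 - 2q_D - (q_M + q_V) = 0.
Meridian's profit: π_M = (106 - Q)q_M - (11q_M). Setting ∂π_M/∂q_M = 0: 95 - 2q_M - (q_D + q_V) = 0.
Vertex's first-order condition: 104 - 2q_V - (q_D + q_M) = 0.
Adding the 3 conditions: 302 − 2Q − 2Q = 0, i.e. Q = 151/2.
Back-substituting: q_D = (103 − 151/2) = 55/2, q_M = (95 − 151/2) = 39/2, q_V = (104 − 151/2) = 57/2.
Total output Q = 151/2, so price P = 106 - 151/2 = 61/2.

30.50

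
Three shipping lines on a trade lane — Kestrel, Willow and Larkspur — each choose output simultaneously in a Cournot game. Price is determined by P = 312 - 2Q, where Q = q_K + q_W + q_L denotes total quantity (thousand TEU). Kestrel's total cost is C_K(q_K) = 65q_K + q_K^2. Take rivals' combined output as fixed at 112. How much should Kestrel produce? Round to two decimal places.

With rivals' combined output fixed at 112, Kestrel's profit is π_K = (312 - 2·112 - 2q_K)q_K - (65q_K + q_K²) = (88 - 2q_K)q_K - (65q_K + q_K²).
∂π_K/∂q_K = 23 - 6q_K = 0, so q_K = 23/6.

3.83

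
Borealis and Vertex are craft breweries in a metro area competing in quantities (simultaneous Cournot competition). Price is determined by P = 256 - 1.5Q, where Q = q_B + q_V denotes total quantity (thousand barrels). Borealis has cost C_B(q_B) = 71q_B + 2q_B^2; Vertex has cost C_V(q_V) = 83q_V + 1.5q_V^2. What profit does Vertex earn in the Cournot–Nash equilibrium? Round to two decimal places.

1654.53

Borealis's profit: π_B = (256 - 1.5Q)q_B - (71q_B + 2q_B²). Setting ∂π_B/∂q_B = 0: 185 - 7q_B - (3/2)(q_V) = 0.
Vertex's profit: π_V = (256 - 1.5Q)q_V - (83q_V + (3/2)q_V²). Setting ∂π_V/∂q_V = 0: 173 - 6q_V - (3/2)(q_B) = 0.
Rearranging gives the reaction functions q_B = (185 - (3/2)q_V)/7 and q_V = (173 - (3/2)q_B)/6.
Substituting one into the other gives q_B = 1134/53 and q_V = 23.4843.
Price P = 256 - (3/2)·44.8805 = 188.6792.
Vertex's profit: 188.6792·23.4843 - 83·23.4843 - (3/2)·23.4843² = 1654.5338.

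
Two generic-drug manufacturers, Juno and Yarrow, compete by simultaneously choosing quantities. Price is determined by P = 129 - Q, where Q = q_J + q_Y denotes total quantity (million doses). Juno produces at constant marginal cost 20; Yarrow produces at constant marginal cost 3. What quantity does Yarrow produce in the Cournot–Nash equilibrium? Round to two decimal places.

Juno's profit: π_J = (129 - Q)q_J - (20q_J). Setting ∂π_J/∂q_J = 0: 109 - 2q_J - (q_Y) = 0.
Yarrow's profit: π_Y = (129 - Q)q_Y - (3q_Y). Setting ∂π_Y/∂q_Y = 0: 126 - 2q_Y - (q_J) = 0.
Rearranging gives the reaction functions q_J = (109 - q_Y)/2 and q_Y = (126 - q_J)/2.
Substituting one into the other gives q_J = 92/3 and q_Y = 143/3.

47.67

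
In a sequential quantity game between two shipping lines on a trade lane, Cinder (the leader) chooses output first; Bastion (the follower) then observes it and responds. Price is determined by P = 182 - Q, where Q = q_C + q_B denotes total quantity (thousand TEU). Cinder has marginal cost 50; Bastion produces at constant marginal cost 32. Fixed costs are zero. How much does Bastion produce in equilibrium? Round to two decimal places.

Solve by backward induction. Given q_C, the follower Bastion maximises π_B = (182 - q_C - q_B)q_B - 32q_B.
∂π_B/∂q_B = 150 - q_C - 2q_B = 0 gives the reaction function q_B = (150 - q_C)/2.
Cinder substitutes q_B(q_C) into its own profit: π_C = q_C(182 - q_C - (150 - q_C)/2) - 50q_C = (107 - (1/2)q_C)q_C - 50q_C.
The leader's first-order condition 57 - q_C = 0 yields q_C = 57.
Then q_B = (150 - 57)/2 = 93/2.

46.50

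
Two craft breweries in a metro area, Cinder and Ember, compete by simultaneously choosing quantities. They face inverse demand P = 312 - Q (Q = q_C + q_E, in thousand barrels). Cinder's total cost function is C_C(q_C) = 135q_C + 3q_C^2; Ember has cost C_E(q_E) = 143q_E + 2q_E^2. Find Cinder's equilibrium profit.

Cinder's profit: π_C = (312 - Q)q_C - (135q_C + 3q_C²). Setting ∂π_C/∂q_C = 0: 177 - 8q_C - (q_E) = 0.
Ember's first-order condition: 169 - 6q_E - (q_C) = 0.
Rearranging gives the reaction functions q_C = (177 - q_E)/8 and q_E = (169 - q_C)/6.
Substituting one into the other gives q_C = 19 and q_E = 25.
Price P = 312 - 44 = 268.
Cinder's profit: 268·19 - 135·19 - 3·19² = 1444.

1444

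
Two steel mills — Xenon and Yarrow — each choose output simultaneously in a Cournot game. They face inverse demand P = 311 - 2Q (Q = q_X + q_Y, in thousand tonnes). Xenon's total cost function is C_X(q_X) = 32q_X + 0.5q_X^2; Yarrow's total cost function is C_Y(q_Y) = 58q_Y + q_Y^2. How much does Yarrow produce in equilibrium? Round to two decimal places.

Xenon's profit: π_X = (311 - 2Q)q_X - (32q_X + (1/2)q_X²). Setting ∂π_X/∂q_X = 0: 279 - 5q_X - 2(q_Y) = 0.
Yarrow's first-order condition: 253 - 6q_Y - 2(q_X) = 0.
Best responses: q_X = (279 - 2q_Y)/5, q_Y = (253 - 2q_X)/6.
Substituting one into the other gives q_X = 584/13 and q_Y = 707/26.

27.19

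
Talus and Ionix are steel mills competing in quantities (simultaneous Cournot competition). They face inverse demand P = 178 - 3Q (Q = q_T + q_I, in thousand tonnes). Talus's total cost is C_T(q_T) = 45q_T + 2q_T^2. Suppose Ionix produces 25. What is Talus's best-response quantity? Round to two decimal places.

With the rival's output fixed at 25, Talus's profit is π_T = (178 - 3·25 - 3q_T)q_T - (45q_T + 2q_T²) = (103 - 3q_T)q_T - (45q_T + 2q_T²).
∂π_T/∂q_T = 58 - 10q_T = 0, so q_T = 29/5.

5.80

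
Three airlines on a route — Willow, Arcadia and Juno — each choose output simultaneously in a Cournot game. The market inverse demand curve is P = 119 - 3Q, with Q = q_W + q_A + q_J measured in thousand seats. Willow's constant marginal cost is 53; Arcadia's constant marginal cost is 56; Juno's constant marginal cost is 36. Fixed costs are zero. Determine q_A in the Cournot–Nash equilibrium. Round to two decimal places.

3.33

Willow's profit: π_W = (119 - 3Q)q_W - (53q_W). Setting ∂π_W/∂q_W = 0: 66 - 6q_W - 3(q_A + q_J) = 0.
Arcadia's first-order condition: 63 - 6q_A - 3(q_W + q_J) = 0.
Juno's first-order condition: 83 - 6q_J - 3(q_W + q_A) = 0.
Summing all 3 equations gives 212 − 12Q = 0, hence Q = 53/3.
Back-substituting: q_W = (66 − 53)/3 = 13/3, q_A = (63 − 53)/3 = 10/3, q_J = (83 − 53)/3 = 10.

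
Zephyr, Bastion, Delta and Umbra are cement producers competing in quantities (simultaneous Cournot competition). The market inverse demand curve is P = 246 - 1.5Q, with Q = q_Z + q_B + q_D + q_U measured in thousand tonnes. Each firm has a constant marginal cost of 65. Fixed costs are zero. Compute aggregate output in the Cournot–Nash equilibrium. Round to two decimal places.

96.53

A representative firm's profit is π_i = q_i(246 - 1.5Q) - 65q_i.
First-order condition (treating rivals' output as given): 181 - 3q_i - (3/2)·Σ_{j≠i} q_j = 0.
With identical firms every q_j equals q_i, so Σ_{j≠i} q_j = 3q_i and 181 = (15/2)q_i, giving q_i = 362/15.
Total output Q = 362/15 + 362/15 + 362/15 + 362/15 = 1448/15.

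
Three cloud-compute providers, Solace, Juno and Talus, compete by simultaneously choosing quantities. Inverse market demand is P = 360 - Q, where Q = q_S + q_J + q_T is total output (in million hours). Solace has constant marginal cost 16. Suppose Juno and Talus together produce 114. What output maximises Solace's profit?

115

With rivals' combined output fixed at 114, Solace's profit is π_S = (360 - 114 - q_S)q_S - (16q_S) = (246 - q_S)q_S - (16q_S).
∂π_S/∂q_S = 230 - 2q_S = 0, so q_S = 115.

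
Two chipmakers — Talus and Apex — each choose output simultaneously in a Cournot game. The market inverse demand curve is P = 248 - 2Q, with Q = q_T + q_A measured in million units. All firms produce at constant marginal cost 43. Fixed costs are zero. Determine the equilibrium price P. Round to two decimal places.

A representative firm's profit is π_i = q_i(248 - 2Q) - 43q_i.
Setting ∂π_i/∂q_i = 0 with rivals' quantities fixed: 205 - 4q_i - 2q_j = 0.
With identical firms every q_j equals q_i, so q_j = q_i and 205 = 6q_i, giving q_i = 205/6.
Total output Q = 205/3, so price P = 248 - 2·(205/3) = 334/3.

111.33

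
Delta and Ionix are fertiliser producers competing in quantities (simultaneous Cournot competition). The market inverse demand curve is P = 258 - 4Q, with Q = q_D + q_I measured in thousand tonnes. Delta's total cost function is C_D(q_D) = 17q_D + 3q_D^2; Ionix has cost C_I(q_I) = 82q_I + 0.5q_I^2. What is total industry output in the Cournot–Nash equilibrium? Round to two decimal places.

Delta's profit: π_D = (258 - 4Q)q_D - (17q_D + 3q_D²). Setting ∂π_D/∂q_D = 0: 241 - 14q_D - 4(q_I) = 0.
Ionix's profit: π_I = (258 - 4Q)q_I - (82q_I + (1/2)q_I²). Setting ∂π_I/∂q_I = 0: 176 - 9q_I - 4(q_D) = 0.
So q_D = (241 - 4q_I)/14 and q_I = (176 - 4q_D)/9.
Solving the pair: q_D = 293/22, q_I = 150/11.
Total output Q = 293/22 + 150/11 = 593/22.

26.95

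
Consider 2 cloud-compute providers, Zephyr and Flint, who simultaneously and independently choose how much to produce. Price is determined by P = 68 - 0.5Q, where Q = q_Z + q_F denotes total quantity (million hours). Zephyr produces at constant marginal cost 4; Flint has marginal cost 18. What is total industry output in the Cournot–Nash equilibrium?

Zephyr's profit: π_Z = (68 - 0.5Q)q_Z - (4q_Z). Setting ∂π_Z/∂q_Z = 0: 64 - q_Z - (1/2)(q_F) = 0.
Flint's first-order condition: 50 - q_F - (1/2)(q_Z) = 0.
So q_Z = (64 - (1/2)q_F) and q_F = (50 - (1/2)q_Z).
Substituting one into the other gives q_Z = 52 and q_F = 24.
Total output Q = 52 + 24 = 76.

76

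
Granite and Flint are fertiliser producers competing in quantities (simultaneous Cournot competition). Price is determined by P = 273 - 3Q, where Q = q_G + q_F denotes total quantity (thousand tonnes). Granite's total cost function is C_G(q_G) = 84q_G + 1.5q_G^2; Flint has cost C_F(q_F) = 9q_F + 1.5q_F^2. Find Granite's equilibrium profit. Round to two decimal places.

Granite's profit: π_G = (273 - 3Q)q_G - (84q_G + (3/2)q_G²). Setting ∂π_G/∂q_G = 0: 189 - 9q_G - 3(q_F) = 0.
Flint's first-order condition: 264 - 9q_F - 3(q_G) = 0.
Best responses: q_G = (189 - 3q_F)/9, q_F = (264 - 3q_G)/9.
Substituting one into the other gives q_G = 101/8 and q_F = 201/8.
Price P = 273 - 3·(151/4) = 639/4.
Granite's profit: (639/4)·(101/8) - 84·(101/8) - (3/2)(101/8)² = 717.2578.

717.26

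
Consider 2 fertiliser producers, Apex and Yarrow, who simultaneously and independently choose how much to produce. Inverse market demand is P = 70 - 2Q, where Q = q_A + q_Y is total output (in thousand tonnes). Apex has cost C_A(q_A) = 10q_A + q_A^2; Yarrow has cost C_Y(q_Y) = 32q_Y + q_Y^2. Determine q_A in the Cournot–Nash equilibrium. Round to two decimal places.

8.88

Apex's profit: π_A = (70 - 2Q)q_A - (10q_A + q_A²). Setting ∂π_A/∂q_A = 0: 60 - 6q_A - 2(q_Y) = 0.
Yarrow's first-order condition: 38 - 6q_Y - 2(q_A) = 0.
Rearranging gives the reaction functions q_A = (60 - 2q_Y)/6 and q_Y = (38 - 2q_A)/6.
Solving the pair: q_A = 71/8, q_Y = 27/8.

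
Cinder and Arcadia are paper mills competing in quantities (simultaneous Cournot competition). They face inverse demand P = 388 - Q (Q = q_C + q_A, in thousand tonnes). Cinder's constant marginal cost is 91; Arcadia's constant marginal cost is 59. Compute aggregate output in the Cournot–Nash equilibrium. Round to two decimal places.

208.67

Cinder's profit: π_C = (388 - Q)q_C - (91q_C). Setting ∂π_C/∂q_C = 0: 297 - 2q_C - (q_A) = 0.
Arcadia's profit: π_A = (388 - Q)q_A - (59q_A). Setting ∂π_A/∂q_A = 0: 329 - 2q_A - (q_C) = 0.
Rearranging gives the reaction functions q_C = (297 - q_A)/2 and q_A = (329 - q_C)/2.
Substituting one into the other gives q_C = 265/3 and q_A = 361/3.
Total output Q = 265/3 + 361/3 = 626/3.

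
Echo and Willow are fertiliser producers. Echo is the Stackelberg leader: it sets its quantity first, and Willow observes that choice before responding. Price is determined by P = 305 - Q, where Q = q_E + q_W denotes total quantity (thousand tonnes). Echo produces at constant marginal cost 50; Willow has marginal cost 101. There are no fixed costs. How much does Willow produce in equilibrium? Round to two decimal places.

The follower Willow best-responds to any q_E: π_W = (305 - Q)q_W - 101q_W.
∂π_W/∂q_W = 204 - q_E - 2q_W = 0 gives the reaction function q_W = (204 - q_E)/2.
Echo substitutes q_W(q_E) into its own profit: π_E = q_E(305 - q_E - (204 - q_E)/2) - 50q_E = (203 - (1/2)q_E)q_E - 50q_E.
Maximising: ∂π_E/∂q_E = 153 - q_E = 0, giving q_E = 153.
Then q_W = (204 - 153)/2 = 51/2.

25.50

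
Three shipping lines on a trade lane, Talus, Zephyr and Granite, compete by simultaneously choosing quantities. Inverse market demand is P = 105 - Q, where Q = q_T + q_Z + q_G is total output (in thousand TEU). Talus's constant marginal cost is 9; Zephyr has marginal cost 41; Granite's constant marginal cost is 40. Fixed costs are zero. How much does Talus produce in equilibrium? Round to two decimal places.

Talus's profit: π_T = (105 - Q)q_T - (9q_T). Setting ∂π_T/∂q_T = 0: 96 - 2q_T - (q_Z + q_G) = 0.
Zephyr's profit: π_Z = (105 - Q)q_Z - (41q_Z). Setting ∂π_Z/∂q_Z = 0: 64 - 2q_Z - (q_T + q_G) = 0.
Granite's first-order condition: 65 - 2q_G - (q_T + q_Z) = 0.
Summing all 3 equations gives 225 − 4Q = 0, hence Q = 225/4.
Back-substituting: q_T = (96 − 225/4) = 159/4, q_Z = (64 − 225/4) = 31/4, q_G = (65 − 225/4) = 35/4.

39.75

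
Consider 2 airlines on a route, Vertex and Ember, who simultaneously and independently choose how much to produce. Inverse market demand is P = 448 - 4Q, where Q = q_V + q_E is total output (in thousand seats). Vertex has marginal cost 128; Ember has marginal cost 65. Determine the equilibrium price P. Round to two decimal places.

213.67

Vertex's profit: π_V = (448 - 4Q)q_V - (128q_V). Setting ∂π_V/∂q_V = 0: 320 - 8q_V - 4(q_E) = 0.
Ember's first-order condition: 383 - 8q_E - 4(q_V) = 0.
So q_V = (320 - 4q_E)/8 and q_E = (383 - 4q_V)/8.
Solving the pair: q_V = 257/12, q_E = 223/6.
Total output Q = 703/12, so price P = 448 - 4·(703/12) = 641/3.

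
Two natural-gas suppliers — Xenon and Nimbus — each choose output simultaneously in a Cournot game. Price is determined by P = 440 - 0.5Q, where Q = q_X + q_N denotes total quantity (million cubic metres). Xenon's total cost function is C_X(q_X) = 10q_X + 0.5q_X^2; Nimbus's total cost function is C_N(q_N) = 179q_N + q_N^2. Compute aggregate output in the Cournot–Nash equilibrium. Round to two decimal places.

255.04

Xenon's profit: π_X = (440 - 0.5Q)q_X - (10q_X + (1/2)q_X²). Setting ∂π_X/∂q_X = 0: 430 - 2q_X - (1/2)(q_N) = 0.
Nimbus's first-order condition: 261 - 3q_N - (1/2)(q_X) = 0.
Best responses: q_X = (430 - (1/2)q_N)/2, q_N = (261 - (1/2)q_X)/3.
Solving the pair: q_X = 201.6522, q_N = 1228/23.
Total output Q = 201.6522 + 1228/23 = 255.0435.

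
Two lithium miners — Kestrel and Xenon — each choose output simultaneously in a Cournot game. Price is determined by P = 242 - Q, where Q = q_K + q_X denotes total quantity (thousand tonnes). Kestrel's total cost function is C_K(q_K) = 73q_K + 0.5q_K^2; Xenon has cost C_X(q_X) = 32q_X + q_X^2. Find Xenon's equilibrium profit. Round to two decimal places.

Kestrel's profit: π_K = (242 - Q)q_K - (73q_K + (1/2)q_K²). Setting ∂π_K/∂q_K = 0: 169 - 3q_K - (q_X) = 0.
Xenon's first-order condition: 210 - 4q_X - (q_K) = 0.
Best responses: q_K = (169 - q_X)/3, q_X = (210 - q_K)/4.
Solving the pair: q_K = 466/11, q_X = 461/11.
Price P = 242 - 927/11 = 1735/11.
Xenon's profit: (1735/11)·(461/11) - 32·(461/11) - (461/11)² = 3512.7438.

3512.74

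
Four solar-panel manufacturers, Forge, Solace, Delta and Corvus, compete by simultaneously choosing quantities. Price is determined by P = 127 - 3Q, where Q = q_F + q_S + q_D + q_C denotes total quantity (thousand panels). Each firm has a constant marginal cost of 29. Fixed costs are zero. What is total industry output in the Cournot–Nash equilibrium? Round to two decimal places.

A representative firm's profit is π_i = q_i(127 - 3Q) - 29q_i.
Setting ∂π_i/∂q_i = 0 with rivals' quantities fixed: 98 - 6q_i - 3·Σ_{j≠i} q_j = 0.
With identical firms every q_j equals q_i, so Σ_{j≠i} q_j = 3q_i and 98 = 15q_i, giving q_i = 98/15.
Total output Q = 98/15 + 98/15 + 98/15 + 98/15 = 392/15.

26.13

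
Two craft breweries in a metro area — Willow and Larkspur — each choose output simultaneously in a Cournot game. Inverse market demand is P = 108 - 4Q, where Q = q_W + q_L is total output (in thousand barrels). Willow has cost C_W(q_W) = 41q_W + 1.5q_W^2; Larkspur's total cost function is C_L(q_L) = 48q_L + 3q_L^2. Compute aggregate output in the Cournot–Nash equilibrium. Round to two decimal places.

7.90

Willow's profit: π_W = (108 - 4Q)q_W - (41q_W + (3/2)q_W²). Setting ∂π_W/∂q_W = 0: 67 - 11q_W - 4(q_L) = 0.
Larkspur's first-order condition: 60 - 14q_L - 4(q_W) = 0.
Best responses: q_W = (67 - 4q_L)/11, q_L = (60 - 4q_W)/14.
Substituting one into the other gives q_W = 349/69 and q_L = 196/69.
Total output Q = 349/69 + 196/69 = 545/69.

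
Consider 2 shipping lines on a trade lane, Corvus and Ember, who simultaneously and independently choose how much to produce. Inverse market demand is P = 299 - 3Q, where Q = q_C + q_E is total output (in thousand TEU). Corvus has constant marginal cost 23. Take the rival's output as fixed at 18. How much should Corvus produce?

37

With the rival's output fixed at 18, Corvus's profit is π_C = (299 - 3·18 - 3q_C)q_C - (23q_C) = (245 - 3q_C)q_C - (23q_C).
∂π_C/∂q_C = 222 - 6q_C = 0, so q_C = 37.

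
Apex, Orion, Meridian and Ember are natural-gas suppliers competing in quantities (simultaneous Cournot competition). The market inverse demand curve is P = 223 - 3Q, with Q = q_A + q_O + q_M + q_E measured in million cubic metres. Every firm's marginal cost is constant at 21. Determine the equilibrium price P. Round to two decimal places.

61.40

Each firm earns π_i = (223 - 3Q)q_i - 21q_i.
Setting ∂π_i/∂q_i = 0 with rivals' quantities fixed: 202 - 6q_i - 3·Σ_{j≠i} q_j = 0.
By symmetry each firm produces the same amount; substituting Σ_{j≠i} q_j = 3q_i yields q_i = 202/15.
Total output Q = 808/15, so price P = 223 - 3·(808/15) = 307/5.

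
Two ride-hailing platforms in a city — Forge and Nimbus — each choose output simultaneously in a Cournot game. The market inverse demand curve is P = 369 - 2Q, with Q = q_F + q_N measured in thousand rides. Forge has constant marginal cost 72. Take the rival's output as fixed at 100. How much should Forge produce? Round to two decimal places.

24.25

With the rival's output fixed at 100, Forge's profit is π_F = (369 - 2·100 - 2q_F)q_F - (72q_F) = (169 - 2q_F)q_F - (72q_F).
∂π_F/∂q_F = 97 - 4q_F = 0, so q_F = 97/4.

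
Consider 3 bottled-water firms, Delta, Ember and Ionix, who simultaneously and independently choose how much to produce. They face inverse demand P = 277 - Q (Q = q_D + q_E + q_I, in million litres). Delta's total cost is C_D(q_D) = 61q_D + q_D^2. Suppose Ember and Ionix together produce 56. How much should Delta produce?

40

With rivals' combined output fixed at 56, Delta's profit is π_D = (277 - 56 - q_D)q_D - (61q_D + q_D²) = (221 - q_D)q_D - (61q_D + q_D²).
∂π_D/∂q_D = 160 - 4q_D = 0, so q_D = 40.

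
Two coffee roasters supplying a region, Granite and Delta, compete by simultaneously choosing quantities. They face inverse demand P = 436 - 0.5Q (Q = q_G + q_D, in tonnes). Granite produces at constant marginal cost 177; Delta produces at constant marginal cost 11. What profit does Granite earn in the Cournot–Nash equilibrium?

1922

Granite's profit: π_G = (436 - 0.5Q)q_G - (177q_G). Setting ∂π_G/∂q_G = 0: 259 - q_G - (1/2)(q_D) = 0.
Delta's first-order condition: 425 - q_D - (1/2)(q_G) = 0.
Rearranging gives the reaction functions q_G = (259 - (1/2)q_D) and q_D = (425 - (1/2)q_G).
Solving the pair: q_G = 62, q_D = 394.
Price P = 436 - (1/2)·456 = 208.
Granite's profit: (208 - 177)·62 = 1922.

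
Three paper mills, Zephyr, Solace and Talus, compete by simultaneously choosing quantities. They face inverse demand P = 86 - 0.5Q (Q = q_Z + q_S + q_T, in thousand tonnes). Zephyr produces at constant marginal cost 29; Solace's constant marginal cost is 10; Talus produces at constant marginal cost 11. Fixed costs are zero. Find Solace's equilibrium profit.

1152

Zephyr's profit: π_Z = (86 - 0.5Q)q_Z - (29q_Z). Setting ∂π_Z/∂q_Z = 0: 57 - q_Z - (1/2)(q_S + q_T) = 0.
Solace's profit: π_S = (86 - 0.5Q)q_S - (10q_S). Setting ∂π_S/∂q_S = 0: 76 - q_S - (1/2)(q_Z + q_T) = 0.
Talus's first-order condition: 75 - q_T - (1/2)(q_Z + q_S) = 0.
Adding the 3 conditions: 208 − Q − Q = 0, i.e. Q = 104.
Back-substituting: q_Z = (57 − 52)/(1/2) = 10, q_S = (76 − 52)/(1/2) = 48, q_T = (75 − 52)/(1/2) = 46.
Price P = 86 - (1/2)·104 = 34.
Solace's profit: (34 - 10)·48 = 1152.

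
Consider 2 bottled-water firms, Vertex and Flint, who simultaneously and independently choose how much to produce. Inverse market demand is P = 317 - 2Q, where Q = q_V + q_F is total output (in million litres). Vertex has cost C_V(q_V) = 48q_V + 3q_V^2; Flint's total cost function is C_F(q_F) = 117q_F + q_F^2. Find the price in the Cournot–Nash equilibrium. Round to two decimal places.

Vertex's profit: π_V = (317 - 2Q)q_V - (48q_V + 3q_V²). Setting ∂π_V/∂q_V = 0: 269 - 10q_V - 2(q_F) = 0.
Flint's first-order condition: 200 - 6q_F - 2(q_V) = 0.
Best responses: q_V = (269 - 2q_F)/10, q_F = (200 - 2q_V)/6.
Substituting one into the other gives q_V = 607/28 and q_F = 731/28.
Total output Q = 669/14, so price P = 317 - 2·(669/14) = 1550/7.

221.43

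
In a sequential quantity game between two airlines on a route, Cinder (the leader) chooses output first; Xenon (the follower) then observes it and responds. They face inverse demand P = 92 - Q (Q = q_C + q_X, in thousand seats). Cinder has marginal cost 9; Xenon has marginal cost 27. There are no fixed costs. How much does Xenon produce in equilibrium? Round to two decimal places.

7.25

The follower Xenon best-responds to any q_C: π_X = (92 - Q)q_X - 27q_X.
Setting the follower's marginal profit to zero, 65 - q_C - 2q_X = 0, i.e. q_X = (65 - q_C)/2.
Cinder substitutes q_X(q_C) into its own profit: π_C = q_C(92 - q_C - (65 - q_C)/2) - 9q_C = (119/2 - (1/2)q_C)q_C - 9q_C.
The leader's first-order condition 101/2 - q_C = 0 yields q_C = 101/2.
Then q_X = (65 - 101/2)/2 = 29/4.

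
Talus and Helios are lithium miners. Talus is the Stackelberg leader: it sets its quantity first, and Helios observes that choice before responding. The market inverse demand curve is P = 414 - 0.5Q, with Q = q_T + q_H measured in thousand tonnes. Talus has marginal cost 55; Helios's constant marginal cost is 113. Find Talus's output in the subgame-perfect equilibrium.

417

The follower Helios best-responds to any q_T: π_H = (414 - 0.5Q)q_H - 113q_H.
Follower FOC: 301 - (1/2)q_T - q_H = 0, so q_H(q_T) = (301 - (1/2)q_T).
The leader anticipates this reaction. Substituting into P = 414 - 0.5Q gives P = 527/2 - (1/4)q_T, so π_T = (527/2 - (1/4)q_T)q_T - 55q_T.
Maximising: ∂π_T/∂q_T = 417/2 - (1/2)q_T = 0, giving q_T = 417.
Then q_H = (301 - (1/2)·417) = 185/2.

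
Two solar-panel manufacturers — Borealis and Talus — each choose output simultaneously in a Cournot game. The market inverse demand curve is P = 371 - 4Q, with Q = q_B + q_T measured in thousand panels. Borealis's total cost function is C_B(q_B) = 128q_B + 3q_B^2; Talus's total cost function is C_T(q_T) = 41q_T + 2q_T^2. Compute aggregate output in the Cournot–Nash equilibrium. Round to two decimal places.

34.50

Borealis's profit: π_B = (371 - 4Q)q_B - (128q_B + 3q_B²). Setting ∂π_B/∂q_B = 0: 243 - 14q_B - 4(q_T) = 0.
Talus's first-order condition: 330 - 12q_T - 4(q_B) = 0.
So q_B = (243 - 4q_T)/14 and q_T = (330 - 4q_B)/12.
Solving the pair: q_B = 21/2, q_T = 24.
Total output Q = 21/2 + 24 = 69/2.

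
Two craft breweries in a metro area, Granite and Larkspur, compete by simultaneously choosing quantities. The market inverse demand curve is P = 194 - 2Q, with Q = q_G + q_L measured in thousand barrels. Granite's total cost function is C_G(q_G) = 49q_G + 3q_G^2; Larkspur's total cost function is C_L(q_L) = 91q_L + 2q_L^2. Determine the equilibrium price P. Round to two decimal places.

Granite's profit: π_G = (194 - 2Q)q_G - (49q_G + 3q_G²). Setting ∂π_G/∂q_G = 0: 145 - 10q_G - 2(q_L) = 0.
Larkspur's first-order condition: 103 - 8q_L - 2(q_G) = 0.
So q_G = (145 - 2q_L)/10 and q_L = (103 - 2q_G)/8.
Substituting one into the other gives q_G = 477/38 and q_L = 185/19.
Total output Q = 847/38, so price P = 194 - 2·(847/38) = 149.4211.

149.42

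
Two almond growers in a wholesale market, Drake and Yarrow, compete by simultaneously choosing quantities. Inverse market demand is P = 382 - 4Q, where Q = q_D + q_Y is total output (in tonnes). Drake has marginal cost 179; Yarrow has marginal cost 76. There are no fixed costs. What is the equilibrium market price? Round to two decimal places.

212.33

Drake's profit: π_D = (382 - 4Q)q_D - (179q_D). Setting ∂π_D/∂q_D = 0: 203 - 8q_D - 4(q_Y) = 0.
Yarrow's profit: π_Y = (382 - 4Q)q_Y - (76q_Y). Setting ∂π_Y/∂q_Y = 0: 306 - 8q_Y - 4(q_D) = 0.
Best responses: q_D = (203 - 4q_Y)/8, q_Y = (306 - 4q_D)/8.
Solving the pair: q_D = 25/3, q_Y = 409/12.
Total output Q = 509/12, so price P = 382 - 4·(509/12) = 637/3.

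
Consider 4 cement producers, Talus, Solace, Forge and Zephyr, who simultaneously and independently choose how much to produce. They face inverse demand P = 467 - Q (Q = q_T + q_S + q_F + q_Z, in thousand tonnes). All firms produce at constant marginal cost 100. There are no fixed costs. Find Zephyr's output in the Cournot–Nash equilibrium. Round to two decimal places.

73.40

A representative firm's profit is π_i = q_i(467 - Q) - 100q_i.
Setting ∂π_i/∂q_i = 0 with rivals' quantities fixed: 367 - 2q_i - Σ_{j≠i} q_j = 0.
With identical firms every q_j equals q_i, so Σ_{j≠i} q_j = 3q_i and 367 = 5q_i, giving q_i = 367/5.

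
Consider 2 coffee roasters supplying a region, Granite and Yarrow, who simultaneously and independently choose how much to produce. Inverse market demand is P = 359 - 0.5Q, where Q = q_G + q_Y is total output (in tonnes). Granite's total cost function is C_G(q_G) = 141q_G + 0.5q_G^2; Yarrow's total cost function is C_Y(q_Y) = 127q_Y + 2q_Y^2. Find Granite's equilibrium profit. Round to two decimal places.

9979.50

Granite's profit: π_G = (359 - 0.5Q)q_G - (141q_G + (1/2)q_G²). Setting ∂π_G/∂q_G = 0: 218 - 2q_G - (1/2)(q_Y) = 0.
Yarrow's first-order condition: 232 - 5q_Y - (1/2)(q_G) = 0.
So q_G = (218 - (1/2)q_Y)/2 and q_Y = (232 - (1/2)q_G)/5.
Substituting one into the other gives q_G = 99.8974 and q_Y = 1420/39.
Price P = 359 - (1/2)·(1772/13) = 290.8462.
Granite's profit: 290.8462·99.8974 - 141·99.8974 - (1/2)·99.8974² = 9979.4977.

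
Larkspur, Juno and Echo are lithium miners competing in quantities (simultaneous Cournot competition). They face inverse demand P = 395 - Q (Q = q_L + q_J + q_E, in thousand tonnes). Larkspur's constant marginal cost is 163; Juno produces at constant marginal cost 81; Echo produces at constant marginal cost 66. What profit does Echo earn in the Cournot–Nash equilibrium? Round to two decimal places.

Larkspur's profit: π_L = (395 - Q)q_L - (163q_L). Setting ∂π_L/∂q_L = 0: 232 - 2q_L - (q_J + q_E) = 0.
Juno's profit: π_J = (395 - Q)q_J - (81q_J). Setting ∂π_J/∂q_J = 0: 314 - 2q_J - (q_L + q_E) = 0.
Echo's profit: π_E = (395 - Q)q_E - (66q_E). Setting ∂π_E/∂q_E = 0: 329 - 2q_E - (q_L + q_J) = 0.
Summing all 3 equations gives 875 − 4Q = 0, hence Q = 875/4.
Back-substituting: q_L = (232 − 875/4) = 53/4, q_J = (314 − 875/4) = 381/4, q_E = (329 − 875/4) = 441/4.
Price P = 395 - 875/4 = 705/4.
Echo's profit: (705/4 - 66)·(441/4) = 12155.0625.

12155.06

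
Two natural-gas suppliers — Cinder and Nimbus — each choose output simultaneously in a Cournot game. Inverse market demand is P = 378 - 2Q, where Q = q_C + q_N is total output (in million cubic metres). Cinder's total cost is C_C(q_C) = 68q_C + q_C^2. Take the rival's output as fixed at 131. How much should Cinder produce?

8

With the rival's output fixed at 131, Cinder's profit is π_C = (378 - 2·131 - 2q_C)q_C - (68q_C + q_C²) = (116 - 2q_C)q_C - (68q_C + q_C²).
∂π_C/∂q_C = 48 - 6q_C = 0, so q_C = 8.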